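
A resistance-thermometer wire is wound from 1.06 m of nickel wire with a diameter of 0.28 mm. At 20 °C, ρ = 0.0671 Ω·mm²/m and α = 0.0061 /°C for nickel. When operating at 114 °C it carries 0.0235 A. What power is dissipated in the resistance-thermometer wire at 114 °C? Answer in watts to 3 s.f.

ρ = 0.0671 Ω·mm²/m = 6.71×10^-8 Ω·m
A = π(d/2)² = π(1.4000e-04 m)² = 6.158e-08 m²
R₍20₎ = ρL/A = (6.71×10^-8)(1.06)/(6.158e-08) = 1.155 Ω
R₍114₎ = R₍20₎(1 + αΔT) = 1.155 × (1 + 0.0061×94) = 1.817 Ω
P = I²R = (0.0235)² × 1.817 = 0.00100 W

0.00100 W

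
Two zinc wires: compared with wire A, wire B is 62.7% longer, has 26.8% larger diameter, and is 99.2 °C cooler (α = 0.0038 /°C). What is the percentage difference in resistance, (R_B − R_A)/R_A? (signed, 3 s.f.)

R ∝ ρL/d² with ρ ∝ (1+αΔT), so R_B/R_A = (1 + 62.7/100) × (1 + 26.8/100)⁻² × (1 − 0.0038×99.2)
= 1.627 × 0.622 × 0.623 = 0.6305
(R_B − R_A)/R_A = 0.6305 − 1 = -37.0%

-37.0%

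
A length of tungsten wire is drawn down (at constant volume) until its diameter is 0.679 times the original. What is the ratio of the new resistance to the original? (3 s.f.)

Volume constant ⇒ L' = L/r² with r = 0.679. R' = ρL'/A' = ρ(L/r²)/(πr²d₀²/4) = R/r⁴.
Factor = 4.70

4.70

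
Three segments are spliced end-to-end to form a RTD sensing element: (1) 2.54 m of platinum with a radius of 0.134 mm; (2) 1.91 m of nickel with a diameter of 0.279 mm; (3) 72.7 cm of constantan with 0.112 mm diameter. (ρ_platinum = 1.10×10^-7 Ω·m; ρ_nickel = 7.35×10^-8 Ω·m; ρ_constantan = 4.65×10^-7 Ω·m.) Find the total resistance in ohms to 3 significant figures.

41.6 Ω

Seg 1: A = πr² = π(1.3400e-04 m)² = 5.641e-08 m²
R_1 = (1.10×10^-7)(2.54)/(5.641e-08) = 4.953 Ω
Seg 2: A = π(d/2)² = π(1.3950e-04 m)² = 6.114e-08 m²
R_2 = (7.35×10^-8)(1.91)/(6.114e-08) = 2.296 Ω
Seg 3: A = π(d/2)² = π(5.6000e-05 m)² = 9.852e-09 m²
R_3 = (4.65×10^-7)(0.727)/(9.852e-09) = 34.31 Ω
R_total = R_1 + R_2 + R_3 = 41.6 Ω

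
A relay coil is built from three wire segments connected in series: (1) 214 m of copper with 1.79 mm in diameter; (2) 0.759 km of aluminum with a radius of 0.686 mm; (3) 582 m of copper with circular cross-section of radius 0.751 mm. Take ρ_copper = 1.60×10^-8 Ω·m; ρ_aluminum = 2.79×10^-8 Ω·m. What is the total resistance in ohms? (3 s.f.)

20.9 Ω

Seg 1: A = π(d/2)² = π(8.9500e-04 m)² = 2.516e-06 m²
R_1 = (1.60×10^-8)(214)/(2.516e-06) = 1.361 Ω
Seg 2: A = πr² = π(6.8600e-04 m)² = 1.478e-06 m²
R_2 = (2.79×10^-8)(759)/(1.478e-06) = 14.32 Ω
Seg 3: A = πr² = π(7.5100e-04 m)² = 1.772e-06 m²
R_3 = (1.60×10^-8)(582)/(1.772e-06) = 5.255 Ω
R_total = R_1 + R_2 + R_3 = 20.9 Ω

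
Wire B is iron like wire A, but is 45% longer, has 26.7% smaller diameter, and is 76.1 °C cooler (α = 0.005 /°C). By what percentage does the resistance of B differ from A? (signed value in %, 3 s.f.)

R ∝ ρL/d² with ρ ∝ (1+αΔT), so R_B/R_A = (1 + 45/100) × (1 − 26.7/100)⁻² × (1 − 0.005×76.1)
= 1.45 × 1.861 × 0.6195 = 1.672
(R_B − R_A)/R_A = 1.672 − 1 = 67.2%

67.2%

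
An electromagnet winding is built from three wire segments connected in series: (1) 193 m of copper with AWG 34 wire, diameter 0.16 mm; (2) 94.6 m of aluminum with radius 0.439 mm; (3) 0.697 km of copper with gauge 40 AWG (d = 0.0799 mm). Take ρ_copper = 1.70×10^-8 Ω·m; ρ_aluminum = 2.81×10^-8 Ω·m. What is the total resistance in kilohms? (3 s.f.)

Seg 1: A = π(0.16/2 mm)² = π(8.0000e-05 m)² = 2.011e-08 m²
R_1 = (1.70×10^-8)(193)/(2.011e-08) = 163.2 Ω
Seg 2: A = πr² = π(4.3900e-04 m)² = 6.055e-07 m²
R_2 = (2.81×10^-8)(94.6)/(6.055e-07) = 4.391 Ω
Seg 3: A = π(0.0799/2 mm)² = π(3.9950e-05 m)² = 5.014e-09 m²
R_3 = (1.70×10^-8)(697)/(5.014e-09) = 2363 Ω
R_total = R_1 + R_2 + R_3 = 2.53 kΩ

2.53 kΩ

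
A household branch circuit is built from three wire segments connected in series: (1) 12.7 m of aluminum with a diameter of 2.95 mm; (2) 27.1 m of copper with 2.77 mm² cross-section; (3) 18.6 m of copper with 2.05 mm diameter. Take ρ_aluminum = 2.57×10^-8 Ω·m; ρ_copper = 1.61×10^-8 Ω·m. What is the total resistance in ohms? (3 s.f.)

Seg 1: A = π(d/2)² = π(1.4750e-03 m)² = 6.835e-06 m²
R_1 = (2.57×10^-8)(12.7)/(6.835e-06) = 0.04775 Ω
Seg 2: A = 2.77 mm² = 2.770e-06 m²
R_2 = (1.61×10^-8)(27.1)/(2.770e-06) = 0.1575 Ω
Seg 3: A = π(d/2)² = π(1.0250e-03 m)² = 3.301e-06 m²
R_3 = (1.61×10^-8)(18.6)/(3.301e-06) = 0.09073 Ω
R_total = R_1 + R_2 + R_3 = 0.296 Ω

0.296 Ω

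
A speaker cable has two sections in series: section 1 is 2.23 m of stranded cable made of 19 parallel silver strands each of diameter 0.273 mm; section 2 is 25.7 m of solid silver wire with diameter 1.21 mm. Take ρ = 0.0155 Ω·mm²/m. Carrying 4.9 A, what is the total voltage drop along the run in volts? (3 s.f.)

ρ = 0.0155 Ω·mm²/m = 1.55×10^-8 Ω·m
Section 1: A_strand = π(1.3650e-04)² = 5.853e-08 m²; R₁ = ρL/(N·A_s) = (1.55×10^-8)(2.23)/(19×5.853e-08) = 0.03108 Ω
Section 2: A = π(d/2)² = π(6.0500e-04 m)² = 1.150e-06 m²
R₂ = (1.55×10^-8)(25.7)/(1.150e-06) = 0.3464 Ω
R = R₁ + R₂ = 0.3775 Ω
V = IR = 4.9 × 0.3775 = 1.85 V

1.85 V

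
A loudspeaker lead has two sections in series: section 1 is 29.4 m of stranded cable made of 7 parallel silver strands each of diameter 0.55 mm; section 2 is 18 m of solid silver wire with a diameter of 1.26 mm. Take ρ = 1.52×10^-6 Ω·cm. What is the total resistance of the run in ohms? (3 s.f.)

ρ = 1.52×10^-6 Ω·cm = 1.52×10^-8 Ω·m
Section 1: A_strand = π(2.7500e-04)² = 2.376e-07 m²; R₁ = ρL/(N·A_s) = (1.52×10^-8)(29.4)/(7×2.376e-07) = 0.2687 Ω
Section 2: A = π(d/2)² = π(6.3000e-04 m)² = 1.247e-06 m²
R₂ = (1.52×10^-8)(18)/(1.247e-06) = 0.2194 Ω
R = R₁ + R₂ = 0.488 Ω

0.488 Ω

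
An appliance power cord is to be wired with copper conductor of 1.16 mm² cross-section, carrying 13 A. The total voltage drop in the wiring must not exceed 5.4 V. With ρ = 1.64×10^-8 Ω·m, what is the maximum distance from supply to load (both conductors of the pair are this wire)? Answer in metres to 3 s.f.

A = 1.16 mm² = 1.160e-06 m²
L_max = V_max·A/(2·ρI) = (5.4)(1.160e-06)/(2×1.64×10^-8×13) = 14.7 m

14.7 m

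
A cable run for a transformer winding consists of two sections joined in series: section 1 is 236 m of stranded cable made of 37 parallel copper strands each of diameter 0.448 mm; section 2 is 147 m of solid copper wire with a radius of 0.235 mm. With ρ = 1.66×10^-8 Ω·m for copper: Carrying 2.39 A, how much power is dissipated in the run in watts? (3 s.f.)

Section 1: A_strand = π(2.2400e-04)² = 1.576e-07 m²; R₁ = ρL/(N·A_s) = (1.66×10^-8)(236)/(37×1.576e-07) = 0.6717 Ω
Section 2: A = πr² = π(2.3500e-04 m)² = 1.735e-07 m²
R₂ = (1.66×10^-8)(147)/(1.735e-07) = 14.07 Ω
R = R₁ + R₂ = 14.74 Ω
P = I²R = (2.39)² × 14.74 = 84.2 W

84.2 W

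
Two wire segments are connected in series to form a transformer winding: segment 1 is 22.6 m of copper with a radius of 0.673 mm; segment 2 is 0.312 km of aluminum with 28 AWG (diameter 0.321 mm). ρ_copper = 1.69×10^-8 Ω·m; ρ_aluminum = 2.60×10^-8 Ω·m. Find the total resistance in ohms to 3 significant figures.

101 Ω

Segment 1: A = πr² = π(6.7300e-04 m)² = 1.423e-06 m²
R₁ = ρL/A = (1.69×10^-8)(22.6)/(1.423e-06) = 0.2684 Ω
Segment 2: A = π(0.321/2 mm)² = π(1.6050e-04 m)² = 8.093e-08 m²
R₂ = (2.60×10^-8)(312)/(8.093e-08) = 100.2 Ω
R = R₁ + R₂ = 101 Ω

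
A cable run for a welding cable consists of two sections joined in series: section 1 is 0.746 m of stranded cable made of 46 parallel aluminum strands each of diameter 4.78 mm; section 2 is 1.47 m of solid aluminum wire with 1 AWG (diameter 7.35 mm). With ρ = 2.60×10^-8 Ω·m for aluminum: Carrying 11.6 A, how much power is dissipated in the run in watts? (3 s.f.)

0.124 W

Section 1: A_strand = π(2.3900e-03)² = 1.795e-05 m²; R₁ = ρL/(N·A_s) = (2.60×10^-8)(0.746)/(46×1.795e-05) = 2.350×10^-5 Ω
Section 2: A = π(7.35/2 mm)² = π(3.6750e-03 m)² = 4.243e-05 m²
R₂ = (2.60×10^-8)(1.47)/(4.243e-05) = 9.008×10^-4 Ω
R = R₁ + R₂ = 9.243×10^-4 Ω
P = I²R = (11.6)² × 9.243×10^-4 = 0.124 W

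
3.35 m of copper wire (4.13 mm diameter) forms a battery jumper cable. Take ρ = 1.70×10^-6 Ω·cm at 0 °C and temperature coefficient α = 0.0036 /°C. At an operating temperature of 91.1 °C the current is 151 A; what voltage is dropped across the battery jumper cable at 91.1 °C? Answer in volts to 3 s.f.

ρ = 1.70×10^-6 Ω·cm = 1.70×10^-8 Ω·m
A = π(d/2)² = π(2.0650e-03 m)² = 1.340e-05 m²
R₍0₎ = ρL/A = (1.70×10^-8)(3.35)/(1.340e-05) = 0.004251 Ω
R₍91.1₎ = R₍0₎(1 + αΔT) = 0.004251 × (1 + 0.0036×91.1) = 0.005645 Ω
V = IR = 151 × 0.005645 = 0.852 V

0.852 V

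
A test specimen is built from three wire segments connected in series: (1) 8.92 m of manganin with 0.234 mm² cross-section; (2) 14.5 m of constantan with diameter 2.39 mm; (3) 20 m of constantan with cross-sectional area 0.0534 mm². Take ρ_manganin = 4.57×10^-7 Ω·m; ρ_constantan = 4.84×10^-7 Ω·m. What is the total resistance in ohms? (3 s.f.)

200 Ω

Seg 1: A = 0.234 mm² = 2.340e-07 m²
R_1 = (4.57×10^-7)(8.92)/(2.340e-07) = 17.42 Ω
Seg 2: A = π(d/2)² = π(1.1950e-03 m)² = 4.486e-06 m²
R_2 = (4.84×10^-7)(14.5)/(4.486e-06) = 1.564 Ω
Seg 3: A = 0.0534 mm² = 5.340e-08 m²
R_3 = (4.84×10^-7)(20)/(5.340e-08) = 181.3 Ω
R_total = R_1 + R_2 + R_3 = 200 Ω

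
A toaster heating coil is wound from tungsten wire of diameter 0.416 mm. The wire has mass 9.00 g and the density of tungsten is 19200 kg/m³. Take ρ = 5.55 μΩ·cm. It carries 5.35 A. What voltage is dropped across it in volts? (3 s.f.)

7.53 V

ρ = 5.55 μΩ·cm = 5.55×10^-8 Ω·m
A = π(d/2)² = π(2.0800e-04 m)² = 1.3592e-07 m²
L = m/(density·A) = 0.009/(19200×1.3592e-07) = 3.449 m
R = ρL/A = (5.55×10^-8)(3.449)/(1.3592e-07) = 1.408 Ω
V = IR = 5.35 × 1.408 = 7.53 V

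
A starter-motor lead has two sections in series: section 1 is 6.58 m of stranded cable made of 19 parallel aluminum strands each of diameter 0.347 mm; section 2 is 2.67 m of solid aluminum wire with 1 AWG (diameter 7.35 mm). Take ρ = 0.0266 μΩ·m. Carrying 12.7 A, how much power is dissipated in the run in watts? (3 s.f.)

ρ = 0.0266 μΩ·m = 2.66×10^-8 Ω·m
Section 1: A_strand = π(1.7350e-04)² = 9.457e-08 m²; R₁ = ρL/(N·A_s) = (2.66×10^-8)(6.58)/(19×9.457e-08) = 0.09741 Ω
Section 2: A = π(7.35/2 mm)² = π(3.6750e-03 m)² = 4.243e-05 m²
R₂ = (2.66×10^-8)(2.67)/(4.243e-05) = 0.001674 Ω
R = R₁ + R₂ = 0.09908 Ω
P = I²R = (12.7)² × 0.09908 = 16.0 W

16.0 W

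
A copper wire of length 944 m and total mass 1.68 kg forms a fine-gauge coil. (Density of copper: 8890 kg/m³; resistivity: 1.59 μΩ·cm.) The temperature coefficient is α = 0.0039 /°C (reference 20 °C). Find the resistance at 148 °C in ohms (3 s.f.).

112 Ω

ρ = 1.59 μΩ·cm = 1.59×10^-8 Ω·m
A = m/(density·L) = 1.68/(8890×944) = 2.0019e-07 m²
R = ρL/A = (1.59×10^-8)(944)/(2.0019e-07) = 74.98 Ω
R(148 °C) = 74.98 × (1 + 0.0039×128) = 112 Ω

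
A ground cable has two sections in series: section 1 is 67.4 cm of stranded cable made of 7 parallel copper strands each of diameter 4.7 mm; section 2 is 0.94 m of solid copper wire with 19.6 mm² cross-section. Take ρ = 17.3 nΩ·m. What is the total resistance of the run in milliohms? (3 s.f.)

ρ = 17.3 nΩ·m = 1.73×10^-8 Ω·m
Section 1: A_strand = π(2.3500e-03)² = 1.735e-05 m²; R₁ = ρL/(N·A_s) = (1.73×10^-8)(0.674)/(7×1.735e-05) = 9.601×10^-5 Ω
Section 2: A = 19.6 mm² = 1.960e-05 m²
R₂ = (1.73×10^-8)(0.94)/(1.960e-05) = 8.297×10^-4 Ω
R = R₁ + R₂ = 0.926 mΩ

0.926 mΩ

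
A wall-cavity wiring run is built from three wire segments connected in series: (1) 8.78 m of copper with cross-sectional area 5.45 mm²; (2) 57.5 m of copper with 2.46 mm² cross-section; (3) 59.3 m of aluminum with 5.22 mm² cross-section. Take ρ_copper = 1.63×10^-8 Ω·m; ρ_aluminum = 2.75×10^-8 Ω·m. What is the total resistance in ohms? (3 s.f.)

0.720 Ω

Seg 1: A = 5.45 mm² = 5.450e-06 m²
R_1 = (1.63×10^-8)(8.78)/(5.450e-06) = 0.02626 Ω
Seg 2: A = 2.46 mm² = 2.460e-06 m²
R_2 = (1.63×10^-8)(57.5)/(2.460e-06) = 0.381 Ω
Seg 3: A = 5.22 mm² = 5.220e-06 m²
R_3 = (2.75×10^-8)(59.3)/(5.220e-06) = 0.3124 Ω
R_total = R_1 + R_2 + R_3 = 0.720 Ω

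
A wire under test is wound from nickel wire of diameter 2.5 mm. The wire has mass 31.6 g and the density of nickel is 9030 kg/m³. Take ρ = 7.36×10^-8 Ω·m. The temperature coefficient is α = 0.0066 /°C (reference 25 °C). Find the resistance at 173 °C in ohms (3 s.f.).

0.0211 Ω

A = π(d/2)² = π(1.2500e-03 m)² = 4.9087e-06 m²
L = m/(density·A) = 0.0316/(9030×4.9087e-06) = 0.7129 m
R = ρL/A = (7.36×10^-8)(0.7129)/(4.9087e-06) = 0.01069 Ω
R(173 °C) = 0.01069 × (1 + 0.0066×148) = 0.0211 Ω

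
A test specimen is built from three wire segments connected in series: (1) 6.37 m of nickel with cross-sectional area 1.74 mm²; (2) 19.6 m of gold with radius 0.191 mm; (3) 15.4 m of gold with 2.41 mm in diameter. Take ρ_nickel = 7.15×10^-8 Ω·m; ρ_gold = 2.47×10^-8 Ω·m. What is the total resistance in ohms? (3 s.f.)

Seg 1: A = 1.74 mm² = 1.740e-06 m²
R_1 = (7.15×10^-8)(6.37)/(1.740e-06) = 0.2618 Ω
Seg 2: A = πr² = π(1.9100e-04 m)² = 1.146e-07 m²
R_2 = (2.47×10^-8)(19.6)/(1.146e-07) = 4.224 Ω
Seg 3: A = π(d/2)² = π(1.2050e-03 m)² = 4.562e-06 m²
R_3 = (2.47×10^-8)(15.4)/(4.562e-06) = 0.08339 Ω
R_total = R_1 + R_2 + R_3 = 4.57 Ω

4.57 Ω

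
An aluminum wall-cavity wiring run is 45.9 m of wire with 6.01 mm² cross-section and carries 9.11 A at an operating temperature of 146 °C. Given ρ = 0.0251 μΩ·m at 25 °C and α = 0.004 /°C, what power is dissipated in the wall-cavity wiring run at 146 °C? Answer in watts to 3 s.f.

ρ = 0.0251 μΩ·m = 2.51×10^-8 Ω·m
A = 6.01 mm² = 6.010e-06 m²
R₍25₎ = ρL/A = (2.51×10^-8)(45.9)/(6.010e-06) = 0.1917 Ω
R₍146₎ = R₍25₎(1 + αΔT) = 0.1917 × (1 + 0.004×121) = 0.2845 Ω
P = I²R = (9.11)² × 0.2845 = 23.6 W

23.6 W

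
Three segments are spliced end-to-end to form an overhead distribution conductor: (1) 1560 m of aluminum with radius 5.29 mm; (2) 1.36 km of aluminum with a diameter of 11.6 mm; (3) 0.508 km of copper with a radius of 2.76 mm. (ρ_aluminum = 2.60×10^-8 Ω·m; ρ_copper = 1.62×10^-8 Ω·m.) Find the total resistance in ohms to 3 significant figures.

1.14 Ω

Seg 1: A = πr² = π(5.2900e-03 m)² = 8.791e-05 m²
R_1 = (2.60×10^-8)(1560)/(8.791e-05) = 0.4614 Ω
Seg 2: A = π(d/2)² = π(5.8000e-03 m)² = 1.057e-04 m²
R_2 = (2.60×10^-8)(1360)/(1.057e-04) = 0.3346 Ω
Seg 3: A = πr² = π(2.7600e-03 m)² = 2.393e-05 m²
R_3 = (1.62×10^-8)(508)/(2.393e-05) = 0.3439 Ω
R_total = R_1 + R_2 + R_3 = 1.14 Ω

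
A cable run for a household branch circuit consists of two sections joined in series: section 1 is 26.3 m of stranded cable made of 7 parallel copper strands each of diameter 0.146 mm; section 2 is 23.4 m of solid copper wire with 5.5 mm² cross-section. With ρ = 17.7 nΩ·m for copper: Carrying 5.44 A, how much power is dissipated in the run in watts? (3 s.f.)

ρ = 17.7 nΩ·m = 1.77×10^-8 Ω·m
Section 1: A_strand = π(7.3000e-05)² = 1.674e-08 m²; R₁ = ρL/(N·A_s) = (1.77×10^-8)(26.3)/(7×1.674e-08) = 3.972 Ω
Section 2: A = 5.5 mm² = 5.500e-06 m²
R₂ = (1.77×10^-8)(23.4)/(5.500e-06) = 0.07531 Ω
R = R₁ + R₂ = 4.048 Ω
P = I²R = (5.44)² × 4.048 = 120 W

120 W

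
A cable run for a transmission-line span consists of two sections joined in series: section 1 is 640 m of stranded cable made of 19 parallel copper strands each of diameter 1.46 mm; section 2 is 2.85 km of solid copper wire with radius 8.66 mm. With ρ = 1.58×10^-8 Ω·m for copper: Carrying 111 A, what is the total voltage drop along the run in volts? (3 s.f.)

Section 1: A_strand = π(7.3000e-04)² = 1.674e-06 m²; R₁ = ρL/(N·A_s) = (1.58×10^-8)(640)/(19×1.674e-06) = 0.3179 Ω
Section 2: A = πr² = π(8.6600e-03 m)² = 2.356e-04 m²
R₂ = (1.58×10^-8)(2850)/(2.356e-04) = 0.1911 Ω
R = R₁ + R₂ = 0.509 Ω
V = IR = 111 × 0.509 = 56.5 V

56.5 V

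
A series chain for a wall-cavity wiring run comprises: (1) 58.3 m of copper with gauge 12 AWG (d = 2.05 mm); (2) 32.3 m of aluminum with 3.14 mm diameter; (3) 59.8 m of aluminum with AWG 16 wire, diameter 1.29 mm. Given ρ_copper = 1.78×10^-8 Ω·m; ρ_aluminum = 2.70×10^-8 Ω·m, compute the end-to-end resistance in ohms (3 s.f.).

1.66 Ω

Seg 1: A = π(2.05/2 mm)² = π(1.0250e-03 m)² = 3.301e-06 m²
R_1 = (1.78×10^-8)(58.3)/(3.301e-06) = 0.3144 Ω
Seg 2: A = π(d/2)² = π(1.5700e-03 m)² = 7.744e-06 m²
R_2 = (2.70×10^-8)(32.3)/(7.744e-06) = 0.1126 Ω
Seg 3: A = π(1.29/2 mm)² = π(6.4500e-04 m)² = 1.307e-06 m²
R_3 = (2.70×10^-8)(59.8)/(1.307e-06) = 1.235 Ω
R_total = R_1 + R_2 + R_3 = 1.66 Ω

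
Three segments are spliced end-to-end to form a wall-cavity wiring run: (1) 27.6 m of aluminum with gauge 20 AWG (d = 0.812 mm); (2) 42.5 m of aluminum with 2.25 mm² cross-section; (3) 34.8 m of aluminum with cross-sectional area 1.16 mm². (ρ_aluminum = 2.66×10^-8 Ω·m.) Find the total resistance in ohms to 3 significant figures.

2.72 Ω

Seg 1: A = π(0.812/2 mm)² = π(4.0600e-04 m)² = 5.178e-07 m²
R_1 = (2.66×10^-8)(27.6)/(5.178e-07) = 1.418 Ω
Seg 2: A = 2.25 mm² = 2.250e-06 m²
R_2 = (2.66×10^-8)(42.5)/(2.250e-06) = 0.5024 Ω
Seg 3: A = 1.16 mm² = 1.160e-06 m²
R_3 = (2.66×10^-8)(34.8)/(1.160e-06) = 0.798 Ω
R_total = R_1 + R_2 + R_3 = 2.72 Ω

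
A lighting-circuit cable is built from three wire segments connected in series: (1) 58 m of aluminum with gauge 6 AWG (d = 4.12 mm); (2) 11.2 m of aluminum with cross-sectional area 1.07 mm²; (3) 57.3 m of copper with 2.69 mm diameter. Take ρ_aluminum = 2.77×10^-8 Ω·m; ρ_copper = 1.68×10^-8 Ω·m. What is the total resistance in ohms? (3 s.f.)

Seg 1: A = π(4.12/2 mm)² = π(2.0600e-03 m)² = 1.333e-05 m²
R_1 = (2.77×10^-8)(58)/(1.333e-05) = 0.1205 Ω
Seg 2: A = 1.07 mm² = 1.070e-06 m²
R_2 = (2.77×10^-8)(11.2)/(1.070e-06) = 0.2899 Ω
Seg 3: A = π(d/2)² = π(1.3450e-03 m)² = 5.683e-06 m²
R_3 = (1.68×10^-8)(57.3)/(5.683e-06) = 0.1694 Ω
R_total = R_1 + R_2 + R_3 = 0.580 Ω

0.580 Ω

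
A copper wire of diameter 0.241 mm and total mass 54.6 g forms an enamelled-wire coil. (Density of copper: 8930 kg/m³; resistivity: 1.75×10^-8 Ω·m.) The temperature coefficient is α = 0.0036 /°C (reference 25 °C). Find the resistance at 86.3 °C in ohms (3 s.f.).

A = π(d/2)² = π(1.2050e-04 m)² = 4.5617e-08 m²
L = m/(density·A) = 0.0546/(8930×4.5617e-08) = 134 m
R = ρL/A = (1.75×10^-8)(134)/(4.5617e-08) = 51.42 Ω
R(86.3 °C) = 51.42 × (1 + 0.0036×61.3) = 62.8 Ω

62.8 Ω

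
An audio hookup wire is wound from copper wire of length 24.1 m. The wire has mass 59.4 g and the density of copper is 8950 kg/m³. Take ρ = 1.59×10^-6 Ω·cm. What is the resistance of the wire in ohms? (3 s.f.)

ρ = 1.59×10^-6 Ω·cm = 1.59×10^-8 Ω·m
A = m/(density·L) = 0.0594/(8950×24.1) = 2.7539e-07 m²
R = ρL/A = (1.59×10^-8)(24.1)/(2.7539e-07) = 1.39 Ω

1.39 Ω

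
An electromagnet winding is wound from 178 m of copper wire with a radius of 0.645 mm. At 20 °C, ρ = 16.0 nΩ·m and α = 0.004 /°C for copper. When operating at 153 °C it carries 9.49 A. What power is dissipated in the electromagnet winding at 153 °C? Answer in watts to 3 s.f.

301 W

ρ = 16.0 nΩ·m = 1.60×10^-8 Ω·m
A = πr² = π(6.4500e-04 m)² = 1.307e-06 m²
R₍20₎ = ρL/A = (1.60×10^-8)(178)/(1.307e-06) = 2.179 Ω
R₍153₎ = R₍20₎(1 + αΔT) = 2.179 × (1 + 0.004×133) = 3.338 Ω
P = I²R = (9.49)² × 3.338 = 301 W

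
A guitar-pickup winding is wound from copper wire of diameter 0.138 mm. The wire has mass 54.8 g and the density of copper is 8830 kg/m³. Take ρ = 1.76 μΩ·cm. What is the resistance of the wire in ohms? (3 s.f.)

ρ = 1.76 μΩ·cm = 1.76×10^-8 Ω·m
A = π(d/2)² = π(6.9000e-05 m)² = 1.4957e-08 m²
L = m/(density·A) = 0.0548/(8830×1.4957e-08) = 414.9 m
R = ρL/A = (1.76×10^-8)(414.9)/(1.4957e-08) = 488 Ω

488 Ω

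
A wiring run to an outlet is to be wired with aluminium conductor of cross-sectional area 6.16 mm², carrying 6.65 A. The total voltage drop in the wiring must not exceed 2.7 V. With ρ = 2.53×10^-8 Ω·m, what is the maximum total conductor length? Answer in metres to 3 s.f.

98.9 m

A = 6.16 mm² = 6.160e-06 m²
L_max = V_max·A/(1·ρI) = (2.7)(6.160e-06)/(2.53×10^-8×6.65) = 98.9 m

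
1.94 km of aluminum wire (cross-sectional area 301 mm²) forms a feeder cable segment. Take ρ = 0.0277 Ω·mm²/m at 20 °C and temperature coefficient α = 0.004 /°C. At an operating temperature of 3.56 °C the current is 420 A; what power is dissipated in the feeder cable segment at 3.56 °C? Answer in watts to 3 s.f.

ρ = 0.0277 Ω·mm²/m = 2.77×10^-8 Ω·m
A = 301 mm² = 3.010e-04 m²
R₍20₎ = ρL/A = (2.77×10^-8)(1940)/(3.010e-04) = 0.1785 Ω
R₍3.56₎ = R₍20₎(1 + αΔT) = 0.1785 × (1 + 0.004×-16.4) = 0.1668 Ω
P = I²R = (420)² × 0.1668 = 29400 W

29400 W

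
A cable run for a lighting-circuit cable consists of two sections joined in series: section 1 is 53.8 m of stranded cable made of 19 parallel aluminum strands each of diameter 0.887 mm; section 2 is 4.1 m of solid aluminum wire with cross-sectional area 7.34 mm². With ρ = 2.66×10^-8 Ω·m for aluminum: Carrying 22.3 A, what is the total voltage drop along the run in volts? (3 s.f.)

Section 1: A_strand = π(4.4350e-04)² = 6.179e-07 m²; R₁ = ρL/(N·A_s) = (2.66×10^-8)(53.8)/(19×6.179e-07) = 0.1219 Ω
Section 2: A = 7.34 mm² = 7.340e-06 m²
R₂ = (2.66×10^-8)(4.1)/(7.340e-06) = 0.01486 Ω
R = R₁ + R₂ = 0.1367 Ω
V = IR = 22.3 × 0.1367 = 3.05 V

3.05 V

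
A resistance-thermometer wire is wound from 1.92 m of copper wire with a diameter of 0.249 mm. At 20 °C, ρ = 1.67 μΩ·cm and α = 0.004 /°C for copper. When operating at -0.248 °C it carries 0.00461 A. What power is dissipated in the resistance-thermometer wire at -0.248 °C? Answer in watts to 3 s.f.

1.29×10^-5 W

ρ = 1.67 μΩ·cm = 1.67×10^-8 Ω·m
A = π(d/2)² = π(1.2450e-04 m)² = 4.870e-08 m²
R₍20₎ = ρL/A = (1.67×10^-8)(1.92)/(4.870e-08) = 0.6585 Ω
R₍-0.248₎ = R₍20₎(1 + αΔT) = 0.6585 × (1 + 0.004×-20.2) = 0.6051 Ω
P = I²R = (0.00461)² × 0.6051 = 1.29×10^-5 W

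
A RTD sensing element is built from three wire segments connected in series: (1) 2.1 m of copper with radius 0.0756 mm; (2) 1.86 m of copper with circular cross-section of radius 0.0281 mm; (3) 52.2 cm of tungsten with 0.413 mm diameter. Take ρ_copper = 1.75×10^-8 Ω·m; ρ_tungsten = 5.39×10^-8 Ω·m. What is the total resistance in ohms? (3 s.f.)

Seg 1: A = πr² = π(7.5600e-05 m)² = 1.796e-08 m²
R_1 = (1.75×10^-8)(2.1)/(1.796e-08) = 2.047 Ω
Seg 2: A = πr² = π(2.8100e-05 m)² = 2.481e-09 m²
R_2 = (1.75×10^-8)(1.86)/(2.481e-09) = 13.12 Ω
Seg 3: A = π(d/2)² = π(2.0650e-04 m)² = 1.340e-07 m²
R_3 = (5.39×10^-8)(0.522)/(1.340e-07) = 0.21 Ω
R_total = R_1 + R_2 + R_3 = 15.4 Ω

15.4 Ω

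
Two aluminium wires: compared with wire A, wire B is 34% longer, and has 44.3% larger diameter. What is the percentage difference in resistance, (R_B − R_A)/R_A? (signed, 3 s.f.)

-35.6%

R ∝ L/d², so R_B/R_A = (1 + 34/100) × (1 + 44.3/100)⁻²
= 1.34 × 0.4803 = 0.6435
(R_B − R_A)/R_A = 0.6435 − 1 = -35.6%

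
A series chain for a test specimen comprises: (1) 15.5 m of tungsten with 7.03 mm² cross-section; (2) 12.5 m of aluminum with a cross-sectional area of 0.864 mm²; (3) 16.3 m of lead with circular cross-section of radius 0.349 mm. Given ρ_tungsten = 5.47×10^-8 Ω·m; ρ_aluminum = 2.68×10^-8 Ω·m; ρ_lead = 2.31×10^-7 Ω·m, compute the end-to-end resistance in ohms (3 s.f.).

10.3 Ω

Seg 1: A = 7.03 mm² = 7.030e-06 m²
R_1 = (5.47×10^-8)(15.5)/(7.030e-06) = 0.1206 Ω
Seg 2: A = 0.864 mm² = 8.640e-07 m²
R_2 = (2.68×10^-8)(12.5)/(8.640e-07) = 0.3877 Ω
Seg 3: A = πr² = π(3.4900e-04 m)² = 3.826e-07 m²
R_3 = (2.31×10^-7)(16.3)/(3.826e-07) = 9.84 Ω
R_total = R_1 + R_2 + R_3 = 10.3 Ω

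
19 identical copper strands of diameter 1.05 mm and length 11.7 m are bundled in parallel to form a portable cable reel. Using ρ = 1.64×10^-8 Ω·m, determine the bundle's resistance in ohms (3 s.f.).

0.0117 Ω

A_strand = π(5.2500e-04 m)² = 8.659e-07 m²
R_strand = ρL/A = (1.64×10^-8)(11.7)/(8.659e-07) = 0.2216 Ω
R_total = R_strand/N = 0.2216/19 = 0.0117 Ω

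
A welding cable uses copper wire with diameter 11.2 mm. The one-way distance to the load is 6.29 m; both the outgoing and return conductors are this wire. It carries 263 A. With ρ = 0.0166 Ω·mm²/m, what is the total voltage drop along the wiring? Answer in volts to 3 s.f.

0.557 V

ρ = 0.0166 Ω·mm²/m = 1.66×10^-8 Ω·m
A = π(d/2)² = π(5.6000e-03 m)² = 9.852e-05 m²
Total conductor length (both ways) L = 2 × 6.29 = 12.58 m
R = ρL/A = (1.66×10^-8)(12.58)/(9.852e-05) = 0.00212 Ω
V = IR = 263 × 0.00212 = 0.557 V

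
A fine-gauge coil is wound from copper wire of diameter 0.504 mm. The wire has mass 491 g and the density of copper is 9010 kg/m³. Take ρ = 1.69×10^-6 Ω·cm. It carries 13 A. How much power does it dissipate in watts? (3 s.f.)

ρ = 1.69×10^-6 Ω·cm = 1.69×10^-8 Ω·m
A = π(d/2)² = π(2.5200e-04 m)² = 1.9950e-07 m²
L = m/(density·A) = 0.491/(9010×1.9950e-07) = 273.2 m
R = ρL/A = (1.69×10^-8)(273.2)/(1.9950e-07) = 23.14 Ω
P = I²R = (13)² × 23.14 = 3910 W

3910 W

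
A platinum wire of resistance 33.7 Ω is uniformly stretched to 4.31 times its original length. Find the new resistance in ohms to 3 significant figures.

626 Ω

Volume constant ⇒ A' = A/k with k = 4.31. R' = ρ(kL)/(A/k) = k²R.
R' = 18.58 × 33.7 = 626 Ω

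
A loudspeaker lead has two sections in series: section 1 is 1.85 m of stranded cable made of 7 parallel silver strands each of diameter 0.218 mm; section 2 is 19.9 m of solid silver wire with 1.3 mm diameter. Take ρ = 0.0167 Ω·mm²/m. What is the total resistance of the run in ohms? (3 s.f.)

0.369 Ω

ρ = 0.0167 Ω·mm²/m = 1.67×10^-8 Ω·m
Section 1: A_strand = π(1.0900e-04)² = 3.733e-08 m²; R₁ = ρL/(N·A_s) = (1.67×10^-8)(1.85)/(7×3.733e-08) = 0.1182 Ω
Section 2: A = π(d/2)² = π(6.5000e-04 m)² = 1.327e-06 m²
R₂ = (1.67×10^-8)(19.9)/(1.327e-06) = 0.2504 Ω
R = R₁ + R₂ = 0.369 Ω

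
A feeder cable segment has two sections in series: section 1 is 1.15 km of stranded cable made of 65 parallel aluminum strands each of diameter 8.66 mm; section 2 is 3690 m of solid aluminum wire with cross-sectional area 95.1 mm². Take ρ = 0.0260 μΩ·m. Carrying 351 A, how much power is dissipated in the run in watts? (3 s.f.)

ρ = 0.0260 μΩ·m = 2.60×10^-8 Ω·m
Section 1: A_strand = π(4.3300e-03)² = 5.890e-05 m²; R₁ = ρL/(N·A_s) = (2.60×10^-8)(1150)/(65×5.890e-05) = 0.00781 Ω
Section 2: A = 95.1 mm² = 9.510e-05 m²
R₂ = (2.60×10^-8)(3690)/(9.510e-05) = 1.009 Ω
R = R₁ + R₂ = 1.017 Ω
P = I²R = (351)² × 1.017 = 1.25×10^5 W

1.25×10^5 W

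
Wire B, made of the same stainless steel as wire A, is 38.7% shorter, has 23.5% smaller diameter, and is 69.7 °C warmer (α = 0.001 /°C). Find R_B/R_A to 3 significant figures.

1.12

R ∝ ρL/d² with ρ ∝ (1+αΔT), so R_B/R_A = (1 − 38.7/100) × (1 − 23.5/100)⁻² × (1 + 0.001×69.7)
= 0.613 × 1.709 × 1.07 = 1.12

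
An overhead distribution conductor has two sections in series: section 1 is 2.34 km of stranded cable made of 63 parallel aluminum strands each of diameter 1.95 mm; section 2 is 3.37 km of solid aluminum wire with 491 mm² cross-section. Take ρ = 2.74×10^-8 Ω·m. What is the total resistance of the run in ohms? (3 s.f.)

Section 1: A_strand = π(9.7500e-04)² = 2.986e-06 m²; R₁ = ρL/(N·A_s) = (2.74×10^-8)(2340)/(63×2.986e-06) = 0.3408 Ω
Section 2: A = 491 mm² = 4.910e-04 m²
R₂ = (2.74×10^-8)(3370)/(4.910e-04) = 0.1881 Ω
R = R₁ + R₂ = 0.529 Ω

0.529 Ω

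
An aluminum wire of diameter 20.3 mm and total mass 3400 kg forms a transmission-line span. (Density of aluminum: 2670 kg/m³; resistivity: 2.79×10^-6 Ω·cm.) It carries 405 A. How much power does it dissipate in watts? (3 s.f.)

55600 W

ρ = 2.79×10^-6 Ω·cm = 2.79×10^-8 Ω·m
A = π(d/2)² = π(1.0150e-02 m)² = 3.2365e-04 m²
L = m/(density·A) = 3400/(2670×3.2365e-04) = 3934 m
R = ρL/A = (2.79×10^-8)(3934)/(3.2365e-04) = 0.3392 Ω
P = I²R = (405)² × 0.3392 = 55600 W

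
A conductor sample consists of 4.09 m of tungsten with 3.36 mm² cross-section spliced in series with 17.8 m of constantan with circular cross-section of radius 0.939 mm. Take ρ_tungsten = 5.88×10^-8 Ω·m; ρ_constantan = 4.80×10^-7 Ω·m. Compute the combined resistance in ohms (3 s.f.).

Segment 1: A = 3.36 mm² = 3.360e-06 m²
R₁ = ρL/A = (5.88×10^-8)(4.09)/(3.360e-06) = 0.07157 Ω
Segment 2: A = πr² = π(9.3900e-04 m)² = 2.770e-06 m²
R₂ = (4.80×10^-7)(17.8)/(2.770e-06) = 3.084 Ω
R = R₁ + R₂ = 3.16 Ω

3.16 Ω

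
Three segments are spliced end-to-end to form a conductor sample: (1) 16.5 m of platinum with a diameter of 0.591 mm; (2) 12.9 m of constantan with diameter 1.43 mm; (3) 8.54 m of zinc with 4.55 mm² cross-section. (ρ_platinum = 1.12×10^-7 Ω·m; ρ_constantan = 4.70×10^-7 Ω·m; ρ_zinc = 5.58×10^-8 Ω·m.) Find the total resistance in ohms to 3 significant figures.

10.6 Ω

Seg 1: A = π(d/2)² = π(2.9550e-04 m)² = 2.743e-07 m²
R_1 = (1.12×10^-7)(16.5)/(2.743e-07) = 6.737 Ω
Seg 2: A = π(d/2)² = π(7.1500e-04 m)² = 1.606e-06 m²
R_2 = (4.70×10^-7)(12.9)/(1.606e-06) = 3.775 Ω
Seg 3: A = 4.55 mm² = 4.550e-06 m²
R_3 = (5.58×10^-8)(8.54)/(4.550e-06) = 0.1047 Ω
R_total = R_1 + R_2 + R_3 = 10.6 Ω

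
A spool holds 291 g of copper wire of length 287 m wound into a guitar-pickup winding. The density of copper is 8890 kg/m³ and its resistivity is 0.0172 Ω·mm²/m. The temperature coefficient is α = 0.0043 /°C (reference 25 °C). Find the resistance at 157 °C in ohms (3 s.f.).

ρ = 0.0172 Ω·mm²/m = 1.72×10^-8 Ω·m
A = m/(density·L) = 0.291/(8890×287) = 1.1405e-07 m²
R = ρL/A = (1.72×10^-8)(287)/(1.1405e-07) = 43.28 Ω
R(157 °C) = 43.28 × (1 + 0.0043×132) = 67.8 Ω

67.8 Ω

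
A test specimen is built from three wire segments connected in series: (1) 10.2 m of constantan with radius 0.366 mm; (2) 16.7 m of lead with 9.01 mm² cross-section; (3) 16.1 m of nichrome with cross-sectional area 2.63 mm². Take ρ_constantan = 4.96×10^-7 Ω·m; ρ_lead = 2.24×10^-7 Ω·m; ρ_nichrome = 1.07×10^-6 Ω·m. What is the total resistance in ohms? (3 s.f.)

19.0 Ω

Seg 1: A = πr² = π(3.6600e-04 m)² = 4.208e-07 m²
R_1 = (4.96×10^-7)(10.2)/(4.208e-07) = 12.02 Ω
Seg 2: A = 9.01 mm² = 9.010e-06 m²
R_2 = (2.24×10^-7)(16.7)/(9.010e-06) = 0.4152 Ω
Seg 3: A = 2.63 mm² = 2.630e-06 m²
R_3 = (1.07×10^-6)(16.1)/(2.630e-06) = 6.55 Ω
R_total = R_1 + R_2 + R_3 = 19.0 Ω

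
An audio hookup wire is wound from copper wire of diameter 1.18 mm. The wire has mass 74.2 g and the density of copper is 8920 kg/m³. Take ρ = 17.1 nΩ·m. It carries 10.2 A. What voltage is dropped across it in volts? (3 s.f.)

ρ = 17.1 nΩ·m = 1.71×10^-8 Ω·m
A = π(d/2)² = π(5.9000e-04 m)² = 1.0936e-06 m²
L = m/(density·A) = 0.0742/(8920×1.0936e-06) = 7.607 m
R = ρL/A = (1.71×10^-8)(7.607)/(1.0936e-06) = 0.1189 Ω
V = IR = 10.2 × 0.1189 = 1.21 V

1.21 V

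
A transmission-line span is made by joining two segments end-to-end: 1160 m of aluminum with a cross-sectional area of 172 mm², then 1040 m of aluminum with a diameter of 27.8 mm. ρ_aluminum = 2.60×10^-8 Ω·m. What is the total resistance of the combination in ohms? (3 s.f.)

0.220 Ω

Segment 1: A = 172 mm² = 1.720e-04 m²
R₁ = ρL/A = (2.60×10^-8)(1160)/(1.720e-04) = 0.1753 Ω
Segment 2: A = π(d/2)² = π(1.3900e-02 m)² = 6.070e-04 m²
R₂ = (2.60×10^-8)(1040)/(6.070e-04) = 0.04455 Ω
R = R₁ + R₂ = 0.220 Ω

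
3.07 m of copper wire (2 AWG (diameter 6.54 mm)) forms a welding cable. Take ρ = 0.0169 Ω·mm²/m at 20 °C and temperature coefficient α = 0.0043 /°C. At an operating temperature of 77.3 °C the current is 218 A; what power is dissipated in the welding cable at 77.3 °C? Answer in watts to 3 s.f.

ρ = 0.0169 Ω·mm²/m = 1.69×10^-8 Ω·m
A = π(6.54/2 mm)² = π(3.2700e-03 m)² = 3.359e-05 m²
R₍20₎ = ρL/A = (1.69×10^-8)(3.07)/(3.359e-05) = 0.001544 Ω
R₍77.3₎ = R₍20₎(1 + αΔT) = 0.001544 × (1 + 0.0043×57.3) = 0.001925 Ω
P = I²R = (218)² × 0.001925 = 91.5 W

91.5 W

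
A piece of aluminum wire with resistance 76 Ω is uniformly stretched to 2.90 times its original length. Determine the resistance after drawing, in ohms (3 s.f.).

639 Ω

Volume constant ⇒ A' = A/k with k = 2.9. R' = ρ(kL)/(A/k) = k²R.
R' = 8.41 × 76 = 639 Ω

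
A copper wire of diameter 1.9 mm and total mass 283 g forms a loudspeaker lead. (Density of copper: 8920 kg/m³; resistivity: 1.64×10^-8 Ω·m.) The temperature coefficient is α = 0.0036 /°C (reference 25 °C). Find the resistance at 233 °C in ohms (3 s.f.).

0.113 Ω

A = π(d/2)² = π(9.5000e-04 m)² = 2.8353e-06 m²
L = m/(density·A) = 0.283/(8920×2.8353e-06) = 11.19 m
R = ρL/A = (1.64×10^-8)(11.19)/(2.8353e-06) = 0.06472 Ω
R(233 °C) = 0.06472 × (1 + 0.0036×208) = 0.113 Ω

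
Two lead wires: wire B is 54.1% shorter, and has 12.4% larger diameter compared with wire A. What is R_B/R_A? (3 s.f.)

0.363

R ∝ L/d², so R_B/R_A = (1 − 54.1/100) × (1 + 12.4/100)⁻²
= 0.459 × 0.7915 = 0.363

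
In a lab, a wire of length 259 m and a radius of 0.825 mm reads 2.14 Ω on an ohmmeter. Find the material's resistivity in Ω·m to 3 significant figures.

A = πr² = π(8.2500e-04 m)² = 2.138e-06 m²
ρ = RA/L = (2.14)(2.138e-06)/(259) = 1.77×10^-8 Ω·m

1.77×10^-8 Ω·m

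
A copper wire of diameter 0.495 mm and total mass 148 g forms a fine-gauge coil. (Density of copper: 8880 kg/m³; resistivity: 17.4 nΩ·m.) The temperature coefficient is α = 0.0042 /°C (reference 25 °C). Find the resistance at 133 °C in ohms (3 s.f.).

11.4 Ω

ρ = 17.4 nΩ·m = 1.74×10^-8 Ω·m
A = π(d/2)² = π(2.4750e-04 m)² = 1.9244e-07 m²
L = m/(density·A) = 0.148/(8880×1.9244e-07) = 86.61 m
R = ρL/A = (1.74×10^-8)(86.61)/(1.9244e-07) = 7.831 Ω
R(133 °C) = 7.831 × (1 + 0.0042×108) = 11.4 Ω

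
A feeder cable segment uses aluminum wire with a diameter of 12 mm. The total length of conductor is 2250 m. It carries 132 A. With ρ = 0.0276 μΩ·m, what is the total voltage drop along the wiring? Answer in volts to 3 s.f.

72.5 V

ρ = 0.0276 μΩ·m = 2.76×10^-8 Ω·m
A = π(d/2)² = π(6.0000e-03 m)² = 1.131e-04 m²
R = ρL/A = (2.76×10^-8)(2250)/(1.131e-04) = 0.5491 Ω
V = IR = 132 × 0.5491 = 72.5 V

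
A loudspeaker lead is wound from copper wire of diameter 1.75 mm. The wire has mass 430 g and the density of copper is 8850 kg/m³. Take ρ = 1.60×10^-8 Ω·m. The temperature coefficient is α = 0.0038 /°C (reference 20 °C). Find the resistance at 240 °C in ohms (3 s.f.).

0.247 Ω

A = π(d/2)² = π(8.7500e-04 m)² = 2.4053e-06 m²
L = m/(density·A) = 0.43/(8850×2.4053e-06) = 20.2 m
R = ρL/A = (1.60×10^-8)(20.2)/(2.4053e-06) = 0.1344 Ω
R(240 °C) = 0.1344 × (1 + 0.0038×220) = 0.247 Ω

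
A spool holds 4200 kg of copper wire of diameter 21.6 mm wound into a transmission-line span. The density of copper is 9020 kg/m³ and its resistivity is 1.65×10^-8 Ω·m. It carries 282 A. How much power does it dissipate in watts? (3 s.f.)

A = π(d/2)² = π(1.0800e-02 m)² = 3.6644e-04 m²
L = m/(density·A) = 4200/(9020×3.6644e-04) = 1271 m
R = ρL/A = (1.65×10^-8)(1271)/(3.6644e-04) = 0.05722 Ω
P = I²R = (282)² × 0.05722 = 4550 W

4550 W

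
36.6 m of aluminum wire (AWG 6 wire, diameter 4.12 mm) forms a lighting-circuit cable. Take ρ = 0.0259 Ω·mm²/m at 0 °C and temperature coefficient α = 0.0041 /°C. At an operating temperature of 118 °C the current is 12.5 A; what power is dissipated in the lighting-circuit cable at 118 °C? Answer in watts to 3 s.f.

ρ = 0.0259 Ω·mm²/m = 2.59×10^-8 Ω·m
A = π(4.12/2 mm)² = π(2.0600e-03 m)² = 1.333e-05 m²
R₍0₎ = ρL/A = (2.59×10^-8)(36.6)/(1.333e-05) = 0.0711 Ω
R₍118₎ = R₍0₎(1 + αΔT) = 0.0711 × (1 + 0.0041×118) = 0.1055 Ω
P = I²R = (12.5)² × 0.1055 = 16.5 W

16.5 W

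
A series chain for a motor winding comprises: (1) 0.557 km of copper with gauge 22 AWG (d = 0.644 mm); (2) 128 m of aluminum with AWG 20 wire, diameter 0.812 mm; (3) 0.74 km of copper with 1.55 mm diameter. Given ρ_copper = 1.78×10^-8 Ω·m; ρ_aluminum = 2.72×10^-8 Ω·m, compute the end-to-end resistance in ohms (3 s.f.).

44.1 Ω

Seg 1: A = π(0.644/2 mm)² = π(3.2200e-04 m)² = 3.257e-07 m²
R_1 = (1.78×10^-8)(557)/(3.257e-07) = 30.44 Ω
Seg 2: A = π(0.812/2 mm)² = π(4.0600e-04 m)² = 5.178e-07 m²
R_2 = (2.72×10^-8)(128)/(5.178e-07) = 6.723 Ω
Seg 3: A = π(d/2)² = π(7.7500e-04 m)² = 1.887e-06 m²
R_3 = (1.78×10^-8)(740)/(1.887e-06) = 6.981 Ω
R_total = R_1 + R_2 + R_3 = 44.1 Ω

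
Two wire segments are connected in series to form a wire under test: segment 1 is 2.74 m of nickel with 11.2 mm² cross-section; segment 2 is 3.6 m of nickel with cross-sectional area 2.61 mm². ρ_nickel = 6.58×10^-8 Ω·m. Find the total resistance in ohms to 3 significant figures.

Segment 1: A = 11.2 mm² = 1.120e-05 m²
R₁ = ρL/A = (6.58×10^-8)(2.74)/(1.120e-05) = 0.0161 Ω
Segment 2: A = 2.61 mm² = 2.610e-06 m²
R₂ = (6.58×10^-8)(3.6)/(2.610e-06) = 0.09076 Ω
R = R₁ + R₂ = 0.107 Ω

0.107 Ω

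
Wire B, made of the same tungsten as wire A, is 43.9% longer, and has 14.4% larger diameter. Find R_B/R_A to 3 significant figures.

R ∝ L/d², so R_B/R_A = (1 + 43.9/100) × (1 + 14.4/100)⁻²
= 1.439 × 0.7641 = 1.10

1.10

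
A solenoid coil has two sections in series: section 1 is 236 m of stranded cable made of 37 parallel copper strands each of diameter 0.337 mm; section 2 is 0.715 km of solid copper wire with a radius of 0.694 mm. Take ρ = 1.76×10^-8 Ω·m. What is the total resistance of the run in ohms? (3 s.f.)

Section 1: A_strand = π(1.6850e-04)² = 8.920e-08 m²; R₁ = ρL/(N·A_s) = (1.76×10^-8)(236)/(37×8.920e-08) = 1.259 Ω
Section 2: A = πr² = π(6.9400e-04 m)² = 1.513e-06 m²
R₂ = (1.76×10^-8)(715)/(1.513e-06) = 8.317 Ω
R = R₁ + R₂ = 9.58 Ω

9.58 Ω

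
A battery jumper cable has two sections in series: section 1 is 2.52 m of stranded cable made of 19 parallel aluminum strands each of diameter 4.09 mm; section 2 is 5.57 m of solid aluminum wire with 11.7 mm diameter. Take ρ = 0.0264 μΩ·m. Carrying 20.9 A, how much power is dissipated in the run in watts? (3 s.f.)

0.714 W

ρ = 0.0264 μΩ·m = 2.64×10^-8 Ω·m
Section 1: A_strand = π(2.0450e-03)² = 1.314e-05 m²; R₁ = ρL/(N·A_s) = (2.64×10^-8)(2.52)/(19×1.314e-05) = 2.665×10^-4 Ω
Section 2: A = π(d/2)² = π(5.8500e-03 m)² = 1.075e-04 m²
R₂ = (2.64×10^-8)(5.57)/(1.075e-04) = 0.001368 Ω
R = R₁ + R₂ = 0.001634 Ω
P = I²R = (20.9)² × 0.001634 = 0.714 W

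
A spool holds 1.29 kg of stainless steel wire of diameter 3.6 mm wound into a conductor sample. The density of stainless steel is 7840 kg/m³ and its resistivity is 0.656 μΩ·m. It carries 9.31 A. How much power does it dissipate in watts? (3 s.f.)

ρ = 0.656 μΩ·m = 6.56×10^-7 Ω·m
A = π(d/2)² = π(1.8000e-03 m)² = 1.0179e-05 m²
L = m/(density·A) = 1.29/(7840×1.0179e-05) = 16.17 m
R = ρL/A = (6.56×10^-7)(16.17)/(1.0179e-05) = 1.042 Ω
P = I²R = (9.31)² × 1.042 = 90.3 W

90.3 W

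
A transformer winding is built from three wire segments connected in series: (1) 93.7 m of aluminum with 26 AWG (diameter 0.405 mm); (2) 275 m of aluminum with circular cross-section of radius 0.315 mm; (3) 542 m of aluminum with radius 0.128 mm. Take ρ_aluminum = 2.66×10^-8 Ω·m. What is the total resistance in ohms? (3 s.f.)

323 Ω

Seg 1: A = π(0.405/2 mm)² = π(2.0250e-04 m)² = 1.288e-07 m²
R_1 = (2.66×10^-8)(93.7)/(1.288e-07) = 19.35 Ω
Seg 2: A = πr² = π(3.1500e-04 m)² = 3.117e-07 m²
R_2 = (2.66×10^-8)(275)/(3.117e-07) = 23.47 Ω
Seg 3: A = πr² = π(1.2800e-04 m)² = 5.147e-08 m²
R_3 = (2.66×10^-8)(542)/(5.147e-08) = 280.1 Ω
R_total = R_1 + R_2 + R_3 = 323 Ω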